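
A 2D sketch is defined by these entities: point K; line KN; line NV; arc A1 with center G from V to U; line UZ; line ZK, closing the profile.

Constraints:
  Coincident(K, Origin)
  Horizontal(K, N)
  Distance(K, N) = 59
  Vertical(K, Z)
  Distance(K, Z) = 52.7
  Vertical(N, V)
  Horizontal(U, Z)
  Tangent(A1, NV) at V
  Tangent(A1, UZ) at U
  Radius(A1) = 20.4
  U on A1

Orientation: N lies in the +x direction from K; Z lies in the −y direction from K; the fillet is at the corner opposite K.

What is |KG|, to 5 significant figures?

50.331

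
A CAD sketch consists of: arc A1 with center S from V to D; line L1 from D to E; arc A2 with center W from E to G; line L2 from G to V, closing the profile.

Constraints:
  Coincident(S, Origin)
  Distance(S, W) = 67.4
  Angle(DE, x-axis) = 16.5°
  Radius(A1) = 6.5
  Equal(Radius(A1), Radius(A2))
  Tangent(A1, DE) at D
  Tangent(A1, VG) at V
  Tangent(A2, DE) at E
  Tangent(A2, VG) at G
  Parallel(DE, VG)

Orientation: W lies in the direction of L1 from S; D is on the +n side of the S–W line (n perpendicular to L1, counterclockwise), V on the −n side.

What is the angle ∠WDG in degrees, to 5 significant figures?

5.4085°

The slot axis is L1's direction at 16.5°, so u = (cos 16.5°, sin 16.5°) = (0.95882, 0.28402) and n = (−sin 16.5°, cos 16.5°) = (-0.28402, 0.95882). S is at the origin and W lies 67.4 along u from S, so W = 67.4·u = (64.624, 19.143). Tangency of A1 to both parallel lines with radius 6.5 puts D and V at S ± 6.5·n: D = (-1.8461, 6.2323), V = (1.8461, -6.2323). Equal radii place E and G the same way about W: E = W + 6.5·n = (62.778, 25.375), G = W − 6.5·n = (66.471, 12.910). Then cos ∠WDG = DW·DG / (|DW||DG|), giving 5.4085°.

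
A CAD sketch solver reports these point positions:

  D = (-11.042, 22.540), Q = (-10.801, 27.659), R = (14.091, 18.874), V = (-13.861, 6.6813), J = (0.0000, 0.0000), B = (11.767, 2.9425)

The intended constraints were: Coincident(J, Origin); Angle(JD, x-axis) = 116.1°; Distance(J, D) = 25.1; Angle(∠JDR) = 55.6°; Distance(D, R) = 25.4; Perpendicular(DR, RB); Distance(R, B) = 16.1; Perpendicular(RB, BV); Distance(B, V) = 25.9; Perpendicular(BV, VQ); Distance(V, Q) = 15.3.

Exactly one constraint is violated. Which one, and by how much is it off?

Distance(V, Q) = 15.3 — off by 5.90.

J = (0.00, 0.00) ✓; JD at 116.1° ✓; |JD| = 25.10 ✓; ∠JDR = 55.60° ✓; |DR| = 25.40 ✓; ∠(DR, RB) = 90.00° ✓; |RB| = 16.10 ✓; ∠(RB, BV) = 90.00° ✓; |BV| = 25.90 ✓; ∠(BV, VQ) = 90.00° ✓; |VQ| = 21.20 ✗.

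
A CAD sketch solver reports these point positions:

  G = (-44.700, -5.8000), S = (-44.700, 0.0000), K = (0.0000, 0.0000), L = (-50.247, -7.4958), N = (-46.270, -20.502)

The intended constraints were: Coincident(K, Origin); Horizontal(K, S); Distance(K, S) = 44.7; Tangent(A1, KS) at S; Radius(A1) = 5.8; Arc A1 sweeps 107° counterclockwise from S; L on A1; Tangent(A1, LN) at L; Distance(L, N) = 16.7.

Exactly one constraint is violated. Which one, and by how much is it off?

Distance(L, N) = 16.7 — off by 3.10.

K = (0.00, 0.00) ✓; K.y = 0.00, S.y = 0.00 ✓; |KS| = 44.70 ✓; ∠(GS, SK) = 90.00° ✓; |GS| = 5.800 ✓; bearing(G→L) − bearing(G→S) = 107.0° ✓; |GL| = 5.800 ✓; ∠(GL, LN) = 90.00° ✓; |LN| = 13.60 ✗.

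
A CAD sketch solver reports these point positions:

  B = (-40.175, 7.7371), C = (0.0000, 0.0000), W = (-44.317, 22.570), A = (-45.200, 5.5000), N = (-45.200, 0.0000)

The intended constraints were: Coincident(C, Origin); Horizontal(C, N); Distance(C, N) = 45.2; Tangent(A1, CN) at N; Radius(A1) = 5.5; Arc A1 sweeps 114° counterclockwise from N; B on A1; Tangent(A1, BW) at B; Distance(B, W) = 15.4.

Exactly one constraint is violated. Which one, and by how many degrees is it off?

Tangent(A1, BW) at B — off by 8.40°.

C = (0.00, 0.00) ✓; C.y = 0.00, N.y = 0.00 ✓; |CN| = 45.20 ✓; ∠(AN, NC) = 90.00° ✓; |AN| = 5.500 ✓; bearing(A→B) − bearing(A→N) = 114.0° ✓; |AB| = 5.500 ✓; ∠(AB, BW) = 98.40° ✗; |BW| = 15.40 ✓.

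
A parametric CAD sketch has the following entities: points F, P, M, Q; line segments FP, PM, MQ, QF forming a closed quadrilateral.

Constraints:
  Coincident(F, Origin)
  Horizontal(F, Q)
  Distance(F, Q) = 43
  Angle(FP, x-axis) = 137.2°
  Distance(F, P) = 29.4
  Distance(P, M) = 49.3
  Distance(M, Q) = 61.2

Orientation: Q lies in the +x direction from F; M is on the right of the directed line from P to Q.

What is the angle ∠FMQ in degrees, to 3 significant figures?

40.7°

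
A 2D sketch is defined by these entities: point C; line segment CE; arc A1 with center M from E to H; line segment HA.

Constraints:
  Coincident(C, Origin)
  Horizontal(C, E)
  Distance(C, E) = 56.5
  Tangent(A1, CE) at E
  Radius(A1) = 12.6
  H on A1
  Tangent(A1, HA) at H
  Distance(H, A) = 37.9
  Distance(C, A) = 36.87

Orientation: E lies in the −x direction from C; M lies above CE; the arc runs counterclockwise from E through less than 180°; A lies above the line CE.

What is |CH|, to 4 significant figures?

47.74

Checks: C.y = 0.00, E.y = 0.00 ✓; ∠(ME, EC) = 90.00° ✓; |ME| = 12.60 ✓; |MH| = 12.60 ✓; ∠(MH, HA) = 90.00° ✓; |HA| = 37.90 ✓; |CA| = 36.87 ✓.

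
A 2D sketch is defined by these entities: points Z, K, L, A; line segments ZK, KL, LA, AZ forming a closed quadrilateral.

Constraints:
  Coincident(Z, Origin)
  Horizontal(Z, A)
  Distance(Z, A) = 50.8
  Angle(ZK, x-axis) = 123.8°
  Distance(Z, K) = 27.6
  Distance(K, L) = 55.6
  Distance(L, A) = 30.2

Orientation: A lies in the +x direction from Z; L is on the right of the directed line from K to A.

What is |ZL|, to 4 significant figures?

29.27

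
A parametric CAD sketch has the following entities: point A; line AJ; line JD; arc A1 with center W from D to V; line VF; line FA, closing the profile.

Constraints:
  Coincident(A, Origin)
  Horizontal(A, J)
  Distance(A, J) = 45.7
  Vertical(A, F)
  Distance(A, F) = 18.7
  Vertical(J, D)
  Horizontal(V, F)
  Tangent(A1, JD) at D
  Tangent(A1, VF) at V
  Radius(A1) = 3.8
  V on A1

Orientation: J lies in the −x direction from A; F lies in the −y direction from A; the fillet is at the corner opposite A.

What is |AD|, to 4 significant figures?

48.07

A is at the origin; A and J share the same y with |AJ| = 45.7 and J on the −x side, so J = (-45.70, 0.000). A and F share the same x with |AF| = 18.7 and F on the −y side, so F = (0.000, -18.70). The virtual corner opposite A is at (-45.70, -18.70). Tangency of A1 to JD means the radius WD is perpendicular to JD and A1 meets VF tangentially, so WV is at right angles to VF, with radius 3.8, so the center W sits 3.8 in from both sides at W = (-41.90, -14.90). That places the tangent points at D = (-45.70, -14.90) on JD and V = (-41.90, -18.70) on VF. Then |AD| = |D − A| = 48.07.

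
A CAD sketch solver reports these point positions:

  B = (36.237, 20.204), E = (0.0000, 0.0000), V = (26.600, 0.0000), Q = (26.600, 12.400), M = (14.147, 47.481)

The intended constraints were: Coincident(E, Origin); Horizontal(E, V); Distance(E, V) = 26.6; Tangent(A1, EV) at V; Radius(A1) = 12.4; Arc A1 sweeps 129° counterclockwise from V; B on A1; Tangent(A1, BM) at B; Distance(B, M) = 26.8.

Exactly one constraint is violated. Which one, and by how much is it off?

Distance(B, M) = 26.8 — off by 8.30.

E = (0.00, 0.00) ✓; E.y = 0.00, V.y = 0.00 ✓; |EV| = 26.60 ✓; ∠(QV, VE) = 90.00° ✓; |QV| = 12.40 ✓; bearing(Q→B) − bearing(Q→V) = 129.0° ✓; |QB| = 12.40 ✓; ∠(QB, BM) = 90.00° ✓; |BM| = 35.10 ✗.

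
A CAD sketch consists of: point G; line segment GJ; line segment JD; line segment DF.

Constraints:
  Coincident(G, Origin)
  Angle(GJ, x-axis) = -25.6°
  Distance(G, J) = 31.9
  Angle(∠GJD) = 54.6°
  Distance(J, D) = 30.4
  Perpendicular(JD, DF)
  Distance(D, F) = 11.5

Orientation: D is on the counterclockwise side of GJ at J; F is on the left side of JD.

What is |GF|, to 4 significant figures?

18.77

∠GJD = 54.6°, so JD runs at -25.6° + (180° − 54.6°) = 99.80° from the x-axis; with |JD| = 30.4, D = J + 30.4·(cos 99.80°, sin 99.80°) = (23.59, 16.17). JD ⟂ DF; with |DF| = 11.5 on the left of JD, F = D + 11.5·(-0.9854, -0.1702) = (12.26, 14.22). Then |GF| = |F − G| = 18.77.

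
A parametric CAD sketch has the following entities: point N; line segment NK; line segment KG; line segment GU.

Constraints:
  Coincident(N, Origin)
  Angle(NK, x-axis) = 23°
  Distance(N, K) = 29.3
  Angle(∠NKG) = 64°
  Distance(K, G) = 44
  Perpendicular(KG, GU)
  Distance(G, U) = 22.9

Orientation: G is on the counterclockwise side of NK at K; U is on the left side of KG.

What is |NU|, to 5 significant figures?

31.344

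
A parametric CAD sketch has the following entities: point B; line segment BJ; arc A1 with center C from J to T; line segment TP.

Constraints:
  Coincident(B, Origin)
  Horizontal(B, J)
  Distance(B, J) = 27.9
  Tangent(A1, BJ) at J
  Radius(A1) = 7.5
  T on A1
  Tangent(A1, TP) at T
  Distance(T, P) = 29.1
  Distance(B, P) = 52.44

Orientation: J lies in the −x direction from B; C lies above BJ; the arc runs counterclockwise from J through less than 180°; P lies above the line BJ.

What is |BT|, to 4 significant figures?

24.76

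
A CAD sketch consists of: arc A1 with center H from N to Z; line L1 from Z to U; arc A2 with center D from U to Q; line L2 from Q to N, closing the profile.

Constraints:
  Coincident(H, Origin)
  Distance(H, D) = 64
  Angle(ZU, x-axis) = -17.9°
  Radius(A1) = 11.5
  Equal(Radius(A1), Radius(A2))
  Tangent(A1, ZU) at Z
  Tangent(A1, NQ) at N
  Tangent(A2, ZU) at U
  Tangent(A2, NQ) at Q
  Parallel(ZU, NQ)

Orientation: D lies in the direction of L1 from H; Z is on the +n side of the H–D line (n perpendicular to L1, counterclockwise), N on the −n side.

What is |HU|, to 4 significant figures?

65.02

Tangency of A1 to both parallel lines with radius 11.5 puts Z and N at H ± 11.5·n: Z = (3.535, 10.94), N = (-3.535, -10.94). Equal radii place U and Q the same way about D: U = D + 11.5·n = (64.44, -8.727), Q = D − 11.5·n = (57.37, -30.61). Then |HU| = |U − H| = 65.02.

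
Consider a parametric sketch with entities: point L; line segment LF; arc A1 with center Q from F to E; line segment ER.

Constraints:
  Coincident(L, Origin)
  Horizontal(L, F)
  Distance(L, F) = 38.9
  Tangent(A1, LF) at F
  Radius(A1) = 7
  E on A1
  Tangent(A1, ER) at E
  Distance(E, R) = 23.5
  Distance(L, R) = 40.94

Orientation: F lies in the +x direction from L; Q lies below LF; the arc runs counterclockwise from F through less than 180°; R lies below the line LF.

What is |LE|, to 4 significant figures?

32.53

Checks: |QF| = 7.000 ✓; |QE| = 7.000 ✓; ∠(QE, ER) = 90.00° ✓; |ER| = 23.50 ✓; |LR| = 40.94 ✓.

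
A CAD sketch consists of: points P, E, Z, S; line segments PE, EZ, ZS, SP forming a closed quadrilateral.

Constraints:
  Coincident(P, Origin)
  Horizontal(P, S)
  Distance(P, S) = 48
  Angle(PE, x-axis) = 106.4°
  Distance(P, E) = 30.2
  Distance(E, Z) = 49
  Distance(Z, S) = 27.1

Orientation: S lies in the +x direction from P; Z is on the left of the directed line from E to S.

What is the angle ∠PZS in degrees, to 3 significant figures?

73.5°

P is at the origin; P and S share the same y with |PS| = 48.0 and S in +x, so S = (48.0, 0). PE runs at 106.4° with |PE| = 30.2, so E = (-8.53, 29.0). Z is determined by |EZ| = 49.0 and |ZS| = 27.1 together: it lies at the intersection of circle(E, 49.0) and circle(S, 27.1). With |ES| = 63.5, the foot of the radical line on ES is 44.9 from E and the perpendicular offset is √(49.0² − 44.9²) = 19.7. Taking the left-of-ES solution: Z = (40.4, 26.0).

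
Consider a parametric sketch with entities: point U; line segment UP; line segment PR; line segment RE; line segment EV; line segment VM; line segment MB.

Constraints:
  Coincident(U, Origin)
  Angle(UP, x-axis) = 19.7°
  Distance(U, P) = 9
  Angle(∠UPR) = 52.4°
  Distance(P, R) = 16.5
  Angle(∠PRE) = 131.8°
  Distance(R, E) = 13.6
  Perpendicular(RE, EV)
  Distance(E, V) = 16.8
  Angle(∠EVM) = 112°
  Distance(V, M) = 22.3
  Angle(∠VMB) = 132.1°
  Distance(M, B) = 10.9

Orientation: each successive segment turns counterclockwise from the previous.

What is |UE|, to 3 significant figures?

20.3

∠UPR = 52.4° gives PR at 147° from the x-axis; with |PR| = 16.5, R = (-5.41, 11.9). ∠PRE = 131.8° gives RE at -165° from the x-axis; with |RE| = 13.6, E = (-18.5, 8.31). Then |UE| = |E − U| = 20.3.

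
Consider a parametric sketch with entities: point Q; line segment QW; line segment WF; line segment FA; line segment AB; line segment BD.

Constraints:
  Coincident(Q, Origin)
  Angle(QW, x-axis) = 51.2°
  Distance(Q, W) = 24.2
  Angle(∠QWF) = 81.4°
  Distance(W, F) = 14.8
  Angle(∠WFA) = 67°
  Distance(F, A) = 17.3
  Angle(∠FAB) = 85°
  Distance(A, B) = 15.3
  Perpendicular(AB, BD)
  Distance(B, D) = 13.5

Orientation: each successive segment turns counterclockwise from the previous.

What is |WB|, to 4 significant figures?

10.31

Q is at the origin; QW runs at 51.2° with length 24.2, so W = (15.16, 18.86). ∠QWF = 81.4° gives WF at 149.8° from the x-axis; with |WF| = 14.8, F = (2.373, 26.30). ∠WFA = 67.0° gives FA at -97.20° from the x-axis; with |FA| = 17.3, A = (0.2043, 9.141). ∠FAB = 85.0° gives AB at -2.200° from the x-axis; with |AB| = 15.3, B = (15.49, 8.554). Then |WB| = |B − W| = 10.31.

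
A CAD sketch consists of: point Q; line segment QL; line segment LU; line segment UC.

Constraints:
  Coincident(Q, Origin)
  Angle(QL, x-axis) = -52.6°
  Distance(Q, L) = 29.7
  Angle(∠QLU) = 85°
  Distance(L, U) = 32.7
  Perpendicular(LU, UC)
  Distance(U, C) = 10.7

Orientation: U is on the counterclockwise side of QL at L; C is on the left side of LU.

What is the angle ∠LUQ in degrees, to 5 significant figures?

44.497°

Q is at the origin; QL runs at -52.6° with length 29.7, so L = 29.7·(cos -52.6°, sin -52.6°) = (18.039, -23.594). ∠QLU = 85.0°, so LU runs at -52.6° + (180° − 85.0°) = 42.400° from the x-axis; with |LU| = 32.7, U = L + 32.7·(cos 42.400°, sin 42.400°) = (42.187, -1.5444). Then cos ∠LUQ = UL·UQ / (|UL||UQ|), giving 44.497°.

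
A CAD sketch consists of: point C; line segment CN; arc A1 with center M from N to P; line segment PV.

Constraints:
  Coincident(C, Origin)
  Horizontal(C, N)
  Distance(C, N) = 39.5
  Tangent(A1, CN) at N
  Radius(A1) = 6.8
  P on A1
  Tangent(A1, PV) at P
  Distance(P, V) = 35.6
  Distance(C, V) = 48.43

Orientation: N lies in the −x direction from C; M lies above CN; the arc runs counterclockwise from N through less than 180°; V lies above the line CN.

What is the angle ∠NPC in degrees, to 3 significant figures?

131°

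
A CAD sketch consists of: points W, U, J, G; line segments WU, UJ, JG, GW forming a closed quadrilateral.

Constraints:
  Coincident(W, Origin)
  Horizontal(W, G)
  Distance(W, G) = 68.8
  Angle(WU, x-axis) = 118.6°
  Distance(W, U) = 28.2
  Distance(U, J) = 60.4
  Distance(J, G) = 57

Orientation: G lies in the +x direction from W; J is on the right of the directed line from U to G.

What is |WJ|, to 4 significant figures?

32.28

Checks: |UJ| = 60.40 ✓; |JG| = 57.00 ✓.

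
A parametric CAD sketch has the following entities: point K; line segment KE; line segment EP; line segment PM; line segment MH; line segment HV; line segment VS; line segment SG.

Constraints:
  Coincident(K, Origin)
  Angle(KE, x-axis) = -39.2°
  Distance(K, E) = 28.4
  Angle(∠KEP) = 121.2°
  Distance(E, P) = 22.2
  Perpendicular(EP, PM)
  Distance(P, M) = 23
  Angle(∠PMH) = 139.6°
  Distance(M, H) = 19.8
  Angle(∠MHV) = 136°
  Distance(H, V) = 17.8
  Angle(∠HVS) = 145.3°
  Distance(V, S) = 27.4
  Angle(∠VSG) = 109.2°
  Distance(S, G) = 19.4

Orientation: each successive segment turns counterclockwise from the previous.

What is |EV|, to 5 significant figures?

40.681

K is at the origin; KE runs at -39.2° with length 28.4, so E = (22.008, -17.950). ∠KEP = 121.2° gives EP at 19.600° from the x-axis; with |EP| = 22.2, P = (42.922, -10.503). EP is perpendicular to PM, so PM runs at 109.60°; with |PM| = 23.0, M = (35.207, 11.165). ∠PMH = 139.6° gives MH at 150.00° from the x-axis; with |MH| = 19.8, H = (18.059, 21.065). ∠MHV = 136.0° gives HV at -166.00° from the x-axis; with |HV| = 17.8, V = (0.78815, 16.759). Then |EV| = |V − E| = 40.681.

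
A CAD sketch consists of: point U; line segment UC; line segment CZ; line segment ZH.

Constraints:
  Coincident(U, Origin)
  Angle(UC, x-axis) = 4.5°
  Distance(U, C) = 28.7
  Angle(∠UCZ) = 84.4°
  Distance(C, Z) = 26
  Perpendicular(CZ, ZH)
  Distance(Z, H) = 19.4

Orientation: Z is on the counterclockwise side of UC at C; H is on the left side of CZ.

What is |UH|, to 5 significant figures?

24.943

∠UCZ = 84.4°, so CZ runs at 4.5° + (180° − 84.4°) = 100.10° from the x-axis; with |CZ| = 26.0, Z = C + 26.0·(cos 100.10°, sin 100.10°) = (24.052, 27.849). CZ ⟂ ZH; with |ZH| = 19.4 on the left of CZ, H = Z + 19.4·(-0.98450, -0.17537) = (4.9526, 24.447). Then |UH| = |H − U| = 24.943.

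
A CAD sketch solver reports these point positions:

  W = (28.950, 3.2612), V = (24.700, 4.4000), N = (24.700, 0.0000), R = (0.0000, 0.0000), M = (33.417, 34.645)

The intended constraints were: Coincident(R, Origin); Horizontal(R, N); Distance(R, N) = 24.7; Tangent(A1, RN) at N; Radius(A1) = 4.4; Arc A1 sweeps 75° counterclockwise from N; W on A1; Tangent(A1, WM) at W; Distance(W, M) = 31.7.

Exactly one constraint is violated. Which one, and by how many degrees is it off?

Tangent(A1, WM) at W — off by 6.90°.

R = (0.00, 0.00) ✓; R.y = 0.00, N.y = 0.00 ✓; |RN| = 24.70 ✓; ∠(VN, NR) = 90.00° ✓; |VN| = 4.400 ✓; bearing(V→W) − bearing(V→N) = 75.00° ✓; |VW| = 4.400 ✓; ∠(VW, WM) = 83.10° ✗; |WM| = 31.70 ✓.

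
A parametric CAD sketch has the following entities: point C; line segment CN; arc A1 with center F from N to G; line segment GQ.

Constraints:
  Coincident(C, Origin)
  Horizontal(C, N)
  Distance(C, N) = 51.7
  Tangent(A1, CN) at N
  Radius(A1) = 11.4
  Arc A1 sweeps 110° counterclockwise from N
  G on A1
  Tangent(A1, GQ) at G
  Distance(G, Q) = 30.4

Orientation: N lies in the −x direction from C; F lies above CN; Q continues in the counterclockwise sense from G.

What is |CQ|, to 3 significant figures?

67.6

C is at the origin; C and N share the same y with |CN| = 51.7 and N on the −x side, so N = (-51.7, 0.00). A1 meets CN tangentially, so FN is at right angles to CN, so F = N + (0, 11.4) = (-51.7, 11.4). On A1, N sits at bearing -90° from F; a 110° counterclockwise sweep puts G at bearing 20°, so G = F + 11.4·(cos 20°, sin 20°) = (-41.0, 15.3). A1 meets GQ tangentially, so FG is at right angles to GQ, so GQ runs along (−sin 20°, cos 20°); with |GQ| = 30.4, Q = (-51.4, 43.9). Then |CQ| = |Q − C| = 67.6.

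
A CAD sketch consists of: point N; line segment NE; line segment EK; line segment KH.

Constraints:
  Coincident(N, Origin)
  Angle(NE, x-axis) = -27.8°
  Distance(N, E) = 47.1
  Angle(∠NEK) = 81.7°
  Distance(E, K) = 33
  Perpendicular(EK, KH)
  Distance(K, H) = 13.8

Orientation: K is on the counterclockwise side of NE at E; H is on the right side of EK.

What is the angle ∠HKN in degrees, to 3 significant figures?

151°

∠NEK = 81.7°, so EK runs at -27.8° + (180° − 81.7°) = 70.5° from the x-axis; with |EK| = 33.0, K = E + 33.0·(cos 70.5°, sin 70.5°) = (52.7, 9.14). EK ⟂ KH; with |KH| = 13.8 on the right of EK, H = K + 13.8·(0.943, -0.334) = (65.7, 4.53). Then cos ∠HKN = KH·KN / (|KH||KN|), giving 151°.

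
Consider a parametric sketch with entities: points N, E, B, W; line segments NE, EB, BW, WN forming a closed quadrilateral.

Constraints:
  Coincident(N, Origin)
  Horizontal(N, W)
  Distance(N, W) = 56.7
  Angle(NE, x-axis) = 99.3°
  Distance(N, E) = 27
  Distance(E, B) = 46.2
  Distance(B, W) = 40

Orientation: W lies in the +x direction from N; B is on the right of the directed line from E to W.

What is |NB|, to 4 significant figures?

23.12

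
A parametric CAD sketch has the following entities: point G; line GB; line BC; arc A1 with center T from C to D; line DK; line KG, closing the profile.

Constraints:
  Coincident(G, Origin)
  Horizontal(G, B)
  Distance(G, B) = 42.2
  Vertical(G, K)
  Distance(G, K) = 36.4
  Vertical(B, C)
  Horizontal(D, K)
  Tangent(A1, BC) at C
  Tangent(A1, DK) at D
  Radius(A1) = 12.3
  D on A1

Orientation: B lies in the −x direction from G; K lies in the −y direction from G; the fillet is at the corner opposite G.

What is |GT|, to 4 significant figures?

38.40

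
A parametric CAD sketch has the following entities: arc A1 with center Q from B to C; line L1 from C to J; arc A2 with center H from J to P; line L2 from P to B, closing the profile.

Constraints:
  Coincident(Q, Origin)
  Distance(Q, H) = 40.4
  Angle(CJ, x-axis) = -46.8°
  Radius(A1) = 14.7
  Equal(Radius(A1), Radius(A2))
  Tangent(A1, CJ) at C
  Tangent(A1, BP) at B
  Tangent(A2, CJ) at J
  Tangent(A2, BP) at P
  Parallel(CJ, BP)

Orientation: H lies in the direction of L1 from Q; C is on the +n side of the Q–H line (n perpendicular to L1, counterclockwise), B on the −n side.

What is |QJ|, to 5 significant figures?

42.991

The slot axis is L1's direction at -46.8°, so u = (cos -46.8°, sin -46.8°) = (0.68455, -0.72897) and n = (−sin -46.8°, cos -46.8°) = (0.72897, 0.68455). Q is at the origin and H lies 40.4 along u from Q, so H = 40.4·u = (27.656, -29.450). Tangency of A1 to both parallel lines with radius 14.7 puts C and B at Q ± 14.7·n: C = (10.716, 10.063), B = (-10.716, -10.063). Equal radii place J and P the same way about H: J = H + 14.7·n = (38.372, -19.387), P = H − 14.7·n = (16.940, -39.513). Then |QJ| = |J − Q| = 42.991.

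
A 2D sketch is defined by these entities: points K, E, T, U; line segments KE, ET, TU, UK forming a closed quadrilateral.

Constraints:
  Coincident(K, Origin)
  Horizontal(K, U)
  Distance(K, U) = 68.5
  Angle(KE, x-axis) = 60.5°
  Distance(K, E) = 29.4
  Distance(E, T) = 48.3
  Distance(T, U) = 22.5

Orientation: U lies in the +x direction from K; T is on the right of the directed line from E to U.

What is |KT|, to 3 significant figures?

48.8

Checks: |ET| = 48.30 ✓; |TU| = 22.50 ✓.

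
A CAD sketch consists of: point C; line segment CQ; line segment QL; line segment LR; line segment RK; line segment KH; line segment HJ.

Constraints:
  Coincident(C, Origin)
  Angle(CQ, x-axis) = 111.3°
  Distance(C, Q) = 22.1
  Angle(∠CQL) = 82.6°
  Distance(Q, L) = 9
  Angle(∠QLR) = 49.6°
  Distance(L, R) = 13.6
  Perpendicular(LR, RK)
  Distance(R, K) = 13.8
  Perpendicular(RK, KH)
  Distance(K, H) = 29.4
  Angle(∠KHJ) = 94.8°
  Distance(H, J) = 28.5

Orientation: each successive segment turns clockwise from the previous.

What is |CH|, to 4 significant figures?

43.29

C is at the origin; CQ runs at 111.3° with length 22.1, so Q = (-8.028, 20.59). ∠CQL = 82.6° gives QL at 13.90° from the x-axis; with |QL| = 9.0, L = (0.7086, 22.75). ∠QLR = 49.6° gives LR at -116.5° from the x-axis; with |LR| = 13.6, R = (-5.360, 10.58). The perpendicularity gives RK at right angles to LR, so RK runs at 153.5°; with |RK| = 13.8, K = (-17.71, 16.74). RK is perpendicular to KH, so KH runs at 63.50°; with |KH| = 29.4, H = (-4.592, 43.05). Then |CH| = |H − C| = 43.29.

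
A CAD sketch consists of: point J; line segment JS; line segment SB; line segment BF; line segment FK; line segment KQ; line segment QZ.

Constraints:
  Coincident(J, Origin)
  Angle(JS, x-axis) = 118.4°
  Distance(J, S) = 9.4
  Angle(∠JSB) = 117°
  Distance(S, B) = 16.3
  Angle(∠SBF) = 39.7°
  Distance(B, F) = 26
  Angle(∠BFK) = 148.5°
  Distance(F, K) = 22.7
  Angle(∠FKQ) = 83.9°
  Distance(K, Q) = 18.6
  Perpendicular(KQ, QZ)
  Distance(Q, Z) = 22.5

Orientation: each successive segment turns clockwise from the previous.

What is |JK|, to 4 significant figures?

24.73

∠SBF = 39.7° gives BF at -84.90° from the x-axis; with |BF| = 26.0, F = (7.096, -4.211). ∠BFK = 148.5° gives FK at -116.4° from the x-axis; with |FK| = 22.7, K = (-2.997, -24.54). Then |JK| = |K − J| = 24.73.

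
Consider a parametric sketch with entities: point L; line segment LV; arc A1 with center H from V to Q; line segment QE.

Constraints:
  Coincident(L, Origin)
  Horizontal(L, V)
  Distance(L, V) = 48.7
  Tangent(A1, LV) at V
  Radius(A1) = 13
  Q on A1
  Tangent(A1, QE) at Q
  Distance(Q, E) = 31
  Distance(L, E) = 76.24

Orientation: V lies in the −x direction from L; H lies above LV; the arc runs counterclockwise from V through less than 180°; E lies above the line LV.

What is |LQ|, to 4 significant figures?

45.75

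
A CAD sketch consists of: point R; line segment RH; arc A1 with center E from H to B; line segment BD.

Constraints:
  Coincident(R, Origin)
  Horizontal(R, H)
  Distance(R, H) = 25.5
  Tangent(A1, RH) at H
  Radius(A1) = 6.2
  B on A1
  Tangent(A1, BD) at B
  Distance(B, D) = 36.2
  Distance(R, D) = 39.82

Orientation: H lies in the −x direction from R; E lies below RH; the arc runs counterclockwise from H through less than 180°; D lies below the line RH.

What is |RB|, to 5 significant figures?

32.032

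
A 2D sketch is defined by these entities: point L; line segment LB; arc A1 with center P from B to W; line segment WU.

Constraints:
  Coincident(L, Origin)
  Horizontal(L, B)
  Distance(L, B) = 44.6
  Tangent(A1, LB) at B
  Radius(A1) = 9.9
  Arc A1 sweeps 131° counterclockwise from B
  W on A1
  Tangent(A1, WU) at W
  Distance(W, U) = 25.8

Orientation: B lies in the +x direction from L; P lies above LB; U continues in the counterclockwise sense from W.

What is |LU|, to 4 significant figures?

50.22

L is at the origin; LB is horizontal with |LB| = 44.6 and B on the +x side, so B = (44.60, 0.000). Since A1 is tangent to LB there, PB ⟂ LB, so P = B + (0, 9.9) = (44.60, 9.900). On A1, B sits at bearing -90° from P; a 131° counterclockwise sweep puts W at bearing 41°, so W = P + 9.9·(cos 41°, sin 41°) = (52.07, 16.39). The tangent condition forces PW to be normal to WU, so WU runs along (−sin 41°, cos 41°); with |WU| = 25.8, U = (35.15, 35.87). Then |LU| = |U − L| = 50.22.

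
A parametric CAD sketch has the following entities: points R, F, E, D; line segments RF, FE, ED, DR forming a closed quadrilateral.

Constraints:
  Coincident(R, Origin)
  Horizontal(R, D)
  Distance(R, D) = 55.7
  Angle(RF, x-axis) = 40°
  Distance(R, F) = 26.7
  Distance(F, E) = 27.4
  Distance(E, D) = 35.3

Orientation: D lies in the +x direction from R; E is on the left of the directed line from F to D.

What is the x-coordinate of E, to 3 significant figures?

42.9

R is at the origin; R and D share the same y with |RD| = 55.7 and D in +x, so D = (55.7, 0). RF runs at 40.0° with |RF| = 26.7, so F = (20.5, 17.2). E is determined by |FE| = 27.4 and |ED| = 35.3 together: it lies at the intersection of circle(F, 27.4) and circle(D, 35.3). With |FD| = 39.2, the foot of the radical line on FD is 13.3 from F and the perpendicular offset is √(27.4² − 13.3²) = 24.0. Taking the left-of-FD solution: E = (42.9, 32.9).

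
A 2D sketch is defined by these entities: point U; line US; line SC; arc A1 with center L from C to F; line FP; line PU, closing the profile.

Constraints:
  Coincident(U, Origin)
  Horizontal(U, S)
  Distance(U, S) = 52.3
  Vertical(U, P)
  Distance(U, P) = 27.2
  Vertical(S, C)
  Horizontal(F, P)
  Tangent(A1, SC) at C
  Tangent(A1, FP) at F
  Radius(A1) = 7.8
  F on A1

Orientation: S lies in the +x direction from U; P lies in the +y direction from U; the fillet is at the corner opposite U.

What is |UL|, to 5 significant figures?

48.545

U is at the origin; U and S share the same y with |US| = 52.3 and S on the +x side, so S = (52.300, 0.0000). UP is vertical with |UP| = 27.2 and P on the +y side, so P = (0.0000, 27.200). The virtual corner opposite U is at (52.300, 27.200). A1 meets SC tangentially, so LC is at right angles to SC and since A1 is tangent to FP there, LF ⟂ FP, with radius 7.8, so the center L sits 7.8 in from both sides at L = (44.500, 19.400). Then |UL| = |L − U| = 48.545.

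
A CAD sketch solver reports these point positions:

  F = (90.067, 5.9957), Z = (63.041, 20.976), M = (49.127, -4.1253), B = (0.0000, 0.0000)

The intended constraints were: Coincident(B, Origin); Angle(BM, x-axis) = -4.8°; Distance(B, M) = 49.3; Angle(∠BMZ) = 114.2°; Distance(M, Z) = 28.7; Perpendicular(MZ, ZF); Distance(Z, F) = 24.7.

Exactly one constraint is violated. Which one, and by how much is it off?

Distance(Z, F) = 24.7 — off by 6.20.

B = (0.00, 0.00) ✓; BM at -4.800° ✓; |BM| = 49.30 ✓; ∠BMZ = 114.2° ✓; |MZ| = 28.70 ✓; ∠(MZ, ZF) = 90.00° ✓; |ZF| = 30.90 ✗.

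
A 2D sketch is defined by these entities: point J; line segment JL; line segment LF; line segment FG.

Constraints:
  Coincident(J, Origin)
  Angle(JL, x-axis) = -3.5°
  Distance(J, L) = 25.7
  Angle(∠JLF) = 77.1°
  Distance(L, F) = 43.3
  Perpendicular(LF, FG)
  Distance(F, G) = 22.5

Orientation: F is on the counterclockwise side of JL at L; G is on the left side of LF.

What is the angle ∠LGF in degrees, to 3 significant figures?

62.5°

J is at the origin; JL runs at -3.5° with length 25.7, so L = 25.7·(cos -3.5°, sin -3.5°) = (25.7, -1.57). ∠JLF = 77.1°, so LF runs at -3.5° + (180° − 77.1°) = 99.4° from the x-axis; with |LF| = 43.3, F = L + 43.3·(cos 99.4°, sin 99.4°) = (18.6, 41.1). LF ⟂ FG; with |FG| = 22.5 on the left of LF, G = F + 22.5·(-0.987, -0.163) = (-3.62, 37.5). Then cos ∠LGF = GL·GF / (|GL||GF|), giving 62.5°.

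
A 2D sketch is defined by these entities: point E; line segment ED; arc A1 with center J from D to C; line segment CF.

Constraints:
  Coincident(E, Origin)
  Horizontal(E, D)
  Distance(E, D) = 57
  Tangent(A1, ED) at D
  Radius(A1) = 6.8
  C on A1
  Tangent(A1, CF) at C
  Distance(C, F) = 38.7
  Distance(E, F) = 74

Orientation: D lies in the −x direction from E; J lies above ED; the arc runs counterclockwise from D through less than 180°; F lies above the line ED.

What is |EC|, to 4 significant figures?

50.98

Checks: E = (0.00, 0.00) ✓; |JC| = 6.800 ✓; ∠(JC, CF) = 90.00° ✓; |CF| = 38.70 ✓; |EF| = 74.00 ✓.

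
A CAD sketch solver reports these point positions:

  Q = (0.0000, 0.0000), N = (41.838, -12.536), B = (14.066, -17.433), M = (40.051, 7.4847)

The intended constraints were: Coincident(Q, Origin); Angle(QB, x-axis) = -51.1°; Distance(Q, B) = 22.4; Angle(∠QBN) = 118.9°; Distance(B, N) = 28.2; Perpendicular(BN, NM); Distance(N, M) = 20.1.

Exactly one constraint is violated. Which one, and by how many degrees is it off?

Perpendicular(BN, NM) — off by 4.90°.

Q = (0.00, 0.00) ✓; QB at -51.10° ✓; |QB| = 22.40 ✓; ∠QBN = 118.9° ✓; |BN| = 28.20 ✓; ∠(BN, NM) = 85.10° ✗; |NM| = 20.10 ✓.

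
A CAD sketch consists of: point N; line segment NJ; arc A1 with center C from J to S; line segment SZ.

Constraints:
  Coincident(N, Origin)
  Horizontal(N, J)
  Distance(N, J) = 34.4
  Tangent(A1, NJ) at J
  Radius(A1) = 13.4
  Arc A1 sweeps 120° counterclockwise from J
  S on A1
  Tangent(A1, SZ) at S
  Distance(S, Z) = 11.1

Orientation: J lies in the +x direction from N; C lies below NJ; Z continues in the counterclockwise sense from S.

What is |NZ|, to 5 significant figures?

41.065

N is at the origin; NJ is horizontal with |NJ| = 34.4 and J on the +x side, so J = (34.400, 0.0000). Tangency of A1 to NJ means the radius CJ is perpendicular to NJ, so C = J + (0, -13.4) = (34.400, -13.400). On A1, J sits at bearing 90° from C; a 120° counterclockwise sweep puts S at bearing 210°, so S = C + 13.4·(cos 210°, sin 210°) = (22.795, -20.100). The tangent condition forces CS to be normal to SZ, so SZ runs along (−sin 210°, cos 210°); with |SZ| = 11.1, Z = (28.345, -29.713). Then |NZ| = |Z − N| = 41.065.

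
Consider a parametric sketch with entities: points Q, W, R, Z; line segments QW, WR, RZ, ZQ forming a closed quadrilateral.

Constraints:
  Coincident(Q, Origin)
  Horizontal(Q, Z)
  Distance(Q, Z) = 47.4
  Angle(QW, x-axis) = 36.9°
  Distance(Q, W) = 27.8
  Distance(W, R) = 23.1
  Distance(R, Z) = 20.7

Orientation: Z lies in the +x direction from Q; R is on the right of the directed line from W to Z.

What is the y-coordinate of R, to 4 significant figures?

-5.793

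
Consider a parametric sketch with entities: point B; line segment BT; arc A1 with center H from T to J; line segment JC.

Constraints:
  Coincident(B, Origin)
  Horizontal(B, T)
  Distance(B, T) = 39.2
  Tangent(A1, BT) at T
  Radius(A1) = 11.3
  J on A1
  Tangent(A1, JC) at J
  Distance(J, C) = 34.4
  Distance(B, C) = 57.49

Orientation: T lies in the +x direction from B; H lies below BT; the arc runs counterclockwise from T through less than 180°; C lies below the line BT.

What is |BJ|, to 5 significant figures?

30.881

B is at the origin; B and T share the same y with |BT| = 39.2 and T on the +x side, so T = (39.200, 0.0000). Since A1 is tangent to BT there, HT ⟂ BT, so H = T + (0, -11.3) = (39.200, -11.300). Since HJ ⟂ JC (tangency), |HC| = √(11.3² + 34.4²) = 36.208 regardless of where J sits on A1. So C lies on both circle(B, 57.49) and circle(H, 36.208); the below-BT intersection is C = (33.116, -46.994). J is the foot of the tangent from C: J = (28.024, -12.973).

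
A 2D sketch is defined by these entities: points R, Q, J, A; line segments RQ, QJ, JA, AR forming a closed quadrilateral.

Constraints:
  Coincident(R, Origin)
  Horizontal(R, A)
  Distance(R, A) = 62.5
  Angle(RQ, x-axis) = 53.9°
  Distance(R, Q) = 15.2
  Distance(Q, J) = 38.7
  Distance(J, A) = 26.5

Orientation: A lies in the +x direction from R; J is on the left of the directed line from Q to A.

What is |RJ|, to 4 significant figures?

51.21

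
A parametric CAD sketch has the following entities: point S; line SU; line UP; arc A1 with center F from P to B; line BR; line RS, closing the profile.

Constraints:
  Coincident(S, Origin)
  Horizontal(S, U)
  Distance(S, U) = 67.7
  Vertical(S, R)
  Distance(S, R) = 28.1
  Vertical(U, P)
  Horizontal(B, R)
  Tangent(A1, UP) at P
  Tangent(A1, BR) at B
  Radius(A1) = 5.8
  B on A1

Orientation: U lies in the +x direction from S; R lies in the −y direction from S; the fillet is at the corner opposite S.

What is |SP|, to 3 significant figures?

71.3

S is at the origin; SU is horizontal with |SU| = 67.7 and U on the +x side, so U = (67.7, 0.00). S and R share the same x with |SR| = 28.1 and R on the −y side, so R = (0.00, -28.1). The virtual corner opposite S is at (67.7, -28.1). Since A1 is tangent to UP there, FP ⟂ UP and since A1 is tangent to BR there, FB ⟂ BR, with radius 5.8, so the center F sits 5.8 in from both sides at F = (61.9, -22.3). That places the tangent points at P = (67.7, -22.3) on UP and B = (61.9, -28.1) on BR. Then |SP| = |P − S| = 71.3.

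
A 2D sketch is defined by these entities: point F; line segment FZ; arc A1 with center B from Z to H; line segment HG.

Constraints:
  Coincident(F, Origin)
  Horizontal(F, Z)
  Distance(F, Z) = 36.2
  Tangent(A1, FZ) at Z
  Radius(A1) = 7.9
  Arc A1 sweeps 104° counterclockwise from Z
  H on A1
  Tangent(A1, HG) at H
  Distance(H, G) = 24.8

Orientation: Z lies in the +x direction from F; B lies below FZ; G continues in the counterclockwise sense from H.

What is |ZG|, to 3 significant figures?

33.9

F is at the origin; F and Z share the same y with |FZ| = 36.2 and Z on the +x side, so Z = (36.2, 0.00). Since A1 is tangent to FZ there, BZ ⟂ FZ, so B = Z + (0, -7.9) = (36.2, -7.90). On A1, Z sits at bearing 90° from B; a 104° counterclockwise sweep puts H at bearing 194°, so H = B + 7.9·(cos 194°, sin 194°) = (28.5, -9.81). The tangent condition forces BH to be normal to HG, so HG runs along (−sin 194°, cos 194°); with |HG| = 24.8, G = (34.5, -33.9). Then |ZG| = |G − Z| = 33.9.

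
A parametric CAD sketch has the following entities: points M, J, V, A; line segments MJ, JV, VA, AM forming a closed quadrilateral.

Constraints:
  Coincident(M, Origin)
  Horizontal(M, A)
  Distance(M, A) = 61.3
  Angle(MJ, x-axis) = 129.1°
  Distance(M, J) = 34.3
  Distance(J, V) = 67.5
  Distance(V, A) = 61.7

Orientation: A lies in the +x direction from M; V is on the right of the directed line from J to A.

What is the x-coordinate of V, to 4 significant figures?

9.380

M is at the origin; M and A share the same y with |MA| = 61.3 and A in +x, so A = (61.3, 0). MJ runs at 129.1° with |MJ| = 34.3, so J = (-21.63, 26.62). V is determined by |JV| = 67.5 and |VA| = 61.7 together: it lies at the intersection of circle(J, 67.5) and circle(A, 61.7). With |JA| = 87.10, the foot of the radical line on JA is 47.85 from J and the perpendicular offset is √(67.5² − 47.85²) = 47.61. Taking the right-of-JA solution: V = (9.380, -33.34).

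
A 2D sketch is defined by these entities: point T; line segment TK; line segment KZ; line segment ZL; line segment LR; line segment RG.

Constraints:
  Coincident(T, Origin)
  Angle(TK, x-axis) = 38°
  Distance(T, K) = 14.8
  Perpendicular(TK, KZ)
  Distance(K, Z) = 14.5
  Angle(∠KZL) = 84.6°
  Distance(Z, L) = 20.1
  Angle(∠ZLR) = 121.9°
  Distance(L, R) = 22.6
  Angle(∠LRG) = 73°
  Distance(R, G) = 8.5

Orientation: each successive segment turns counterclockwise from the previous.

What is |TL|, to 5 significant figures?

13.643

T is at the origin; TK runs at 38.0° with length 14.8, so K = (11.663, 9.1118). TK ⟂ KZ, so KZ runs at 128.00°; with |KZ| = 14.5, Z = (2.7355, 20.538). ∠KZL = 84.6° gives ZL at -136.60° from the x-axis; with |ZL| = 20.1, L = (-11.869, 6.7275). Then |TL| = |L − T| = 13.643.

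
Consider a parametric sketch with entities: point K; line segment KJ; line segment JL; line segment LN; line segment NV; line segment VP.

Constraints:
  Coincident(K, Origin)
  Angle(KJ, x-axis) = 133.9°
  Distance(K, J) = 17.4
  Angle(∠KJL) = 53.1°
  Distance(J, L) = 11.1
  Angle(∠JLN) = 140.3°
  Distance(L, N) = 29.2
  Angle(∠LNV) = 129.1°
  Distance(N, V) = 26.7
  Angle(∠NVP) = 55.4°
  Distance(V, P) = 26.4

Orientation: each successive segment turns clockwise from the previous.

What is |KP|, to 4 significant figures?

16.27

∠LNV = 129.1° gives NV at -83.60° from the x-axis; with |NV| = 26.7, V = (26.50, -28.42). ∠NVP = 55.4° gives VP at 151.8° from the x-axis; with |VP| = 26.4, P = (3.234, -15.94). Then |KP| = |P − K| = 16.27.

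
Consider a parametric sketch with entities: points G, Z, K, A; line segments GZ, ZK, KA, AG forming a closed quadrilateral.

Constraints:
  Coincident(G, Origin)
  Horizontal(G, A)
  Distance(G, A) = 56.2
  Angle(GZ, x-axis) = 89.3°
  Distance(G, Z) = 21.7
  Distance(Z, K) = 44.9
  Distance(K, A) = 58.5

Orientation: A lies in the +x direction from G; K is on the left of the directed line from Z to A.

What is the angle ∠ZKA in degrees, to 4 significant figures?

69.51°

G is at the origin; GA is horizontal with |GA| = 56.2 and A in +x, so A = (56.2, 0). GZ runs at 89.3° with |GZ| = 21.7, so Z = (0.2651, 21.70). K is determined by |ZK| = 44.9 and |KA| = 58.5 together: it lies at the intersection of circle(Z, 44.9) and circle(A, 58.5). With |ZA| = 60.00, the foot of the radical line on ZA is 18.28 from Z and the perpendicular offset is √(44.9² − 18.28²) = 41.01. Taking the left-of-ZA solution: K = (32.14, 53.32).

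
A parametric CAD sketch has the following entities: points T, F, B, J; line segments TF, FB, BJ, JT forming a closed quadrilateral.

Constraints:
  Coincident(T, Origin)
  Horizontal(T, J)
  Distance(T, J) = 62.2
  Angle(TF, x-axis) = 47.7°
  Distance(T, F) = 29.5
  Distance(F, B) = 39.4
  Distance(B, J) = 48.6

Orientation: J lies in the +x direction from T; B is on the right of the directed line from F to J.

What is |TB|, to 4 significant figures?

24.27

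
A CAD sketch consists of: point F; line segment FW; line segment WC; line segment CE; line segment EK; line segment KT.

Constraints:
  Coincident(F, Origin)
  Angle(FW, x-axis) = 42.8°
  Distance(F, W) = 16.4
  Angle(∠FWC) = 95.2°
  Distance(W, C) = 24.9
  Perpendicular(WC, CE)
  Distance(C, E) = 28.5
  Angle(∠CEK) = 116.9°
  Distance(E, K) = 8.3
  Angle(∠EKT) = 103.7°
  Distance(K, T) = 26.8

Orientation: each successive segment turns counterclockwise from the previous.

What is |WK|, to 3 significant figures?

36.7

The perpendicularity gives CE at right angles to WC, so CE runs at -142°; with |CE| = 28.5, E = (-25.7, 13.5). ∠CEK = 116.9° gives EK at -79.3° from the x-axis; with |EK| = 8.3, K = (-24.2, 5.33). Then |WK| = |K − W| = 36.7.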